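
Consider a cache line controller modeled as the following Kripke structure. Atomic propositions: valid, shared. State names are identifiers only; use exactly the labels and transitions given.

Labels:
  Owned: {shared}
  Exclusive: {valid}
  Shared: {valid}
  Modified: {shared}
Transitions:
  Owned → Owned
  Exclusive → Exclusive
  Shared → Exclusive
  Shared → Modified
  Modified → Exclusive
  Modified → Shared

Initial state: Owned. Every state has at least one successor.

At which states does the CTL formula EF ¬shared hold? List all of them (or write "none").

{Exclusive, Shared, Modified}

States satisfying ¬shared: {Exclusive, Shared}.
States satisfying EF ¬shared: {Exclusive, Shared, Modified}.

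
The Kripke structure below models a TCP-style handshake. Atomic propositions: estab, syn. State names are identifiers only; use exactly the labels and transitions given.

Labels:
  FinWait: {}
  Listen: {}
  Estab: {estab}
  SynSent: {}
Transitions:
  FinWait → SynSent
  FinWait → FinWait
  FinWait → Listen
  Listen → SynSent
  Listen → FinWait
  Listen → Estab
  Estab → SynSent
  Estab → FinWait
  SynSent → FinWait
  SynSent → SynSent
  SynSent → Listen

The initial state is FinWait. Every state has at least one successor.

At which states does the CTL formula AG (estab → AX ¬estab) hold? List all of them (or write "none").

{FinWait, Listen, Estab, SynSent}

States satisfying estab → AX ¬estab: {FinWait, Listen, Estab, SynSent}.
States satisfying AG (estab → AX ¬estab): {FinWait, Listen, Estab, SynSent}.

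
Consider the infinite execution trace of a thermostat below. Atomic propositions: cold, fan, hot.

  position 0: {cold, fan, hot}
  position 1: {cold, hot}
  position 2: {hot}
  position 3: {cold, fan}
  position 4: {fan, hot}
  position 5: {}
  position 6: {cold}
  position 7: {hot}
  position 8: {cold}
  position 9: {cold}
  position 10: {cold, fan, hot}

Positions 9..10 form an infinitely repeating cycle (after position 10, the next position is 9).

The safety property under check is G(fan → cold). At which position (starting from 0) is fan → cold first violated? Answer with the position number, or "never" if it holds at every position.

Check fan → cold at each position in order: 0 ✓, 1 ✓, 2 ✓, 3 ✓.
At position 4 the labels are {fan, hot}, so fan → cold is false there. This is the first violation.

4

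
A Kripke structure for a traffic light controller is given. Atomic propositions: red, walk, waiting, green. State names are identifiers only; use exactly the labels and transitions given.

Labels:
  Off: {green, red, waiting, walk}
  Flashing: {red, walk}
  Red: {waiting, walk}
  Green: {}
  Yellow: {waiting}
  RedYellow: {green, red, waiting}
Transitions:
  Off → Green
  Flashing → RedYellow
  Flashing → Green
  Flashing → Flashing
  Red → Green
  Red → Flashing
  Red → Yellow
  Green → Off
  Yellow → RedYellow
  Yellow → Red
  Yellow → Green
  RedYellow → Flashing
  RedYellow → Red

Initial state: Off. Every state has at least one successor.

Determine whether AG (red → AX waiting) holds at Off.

No

States satisfying red → AX waiting: {Red, Green, Yellow}.
States satisfying AG (red → AX waiting): ∅.
Off is reachable from Off and violates red → AX waiting, so AG fails at Off.
Off ∉ Sat(AG (red → AX waiting)).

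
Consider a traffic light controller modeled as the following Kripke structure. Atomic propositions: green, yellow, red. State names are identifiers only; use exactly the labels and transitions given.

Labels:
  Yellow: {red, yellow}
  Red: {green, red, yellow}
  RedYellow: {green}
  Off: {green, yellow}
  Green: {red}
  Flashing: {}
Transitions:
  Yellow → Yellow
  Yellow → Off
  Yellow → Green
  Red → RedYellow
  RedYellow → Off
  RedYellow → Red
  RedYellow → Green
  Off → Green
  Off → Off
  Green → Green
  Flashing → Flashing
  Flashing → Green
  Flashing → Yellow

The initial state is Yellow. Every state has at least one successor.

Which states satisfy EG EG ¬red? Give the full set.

{RedYellow, Off, Flashing}

States satisfying EG ¬red: {RedYellow, Off, Flashing}.
States satisfying EG EG ¬red: {RedYellow, Off, Flashing}.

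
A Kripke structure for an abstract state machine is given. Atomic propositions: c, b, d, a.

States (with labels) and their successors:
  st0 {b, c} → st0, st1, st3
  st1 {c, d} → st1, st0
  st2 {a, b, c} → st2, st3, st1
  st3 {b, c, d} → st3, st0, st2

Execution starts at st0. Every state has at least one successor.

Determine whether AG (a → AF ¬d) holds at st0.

Satisfied

States satisfying a → AF ¬d: {st0, st1, st2, st3}.
States satisfying AG (a → AF ¬d): {st0, st1, st2, st3}.
Every state reachable from st0 satisfies a → AF ¬d.
st0 ∈ Sat(AG (a → AF ¬d)).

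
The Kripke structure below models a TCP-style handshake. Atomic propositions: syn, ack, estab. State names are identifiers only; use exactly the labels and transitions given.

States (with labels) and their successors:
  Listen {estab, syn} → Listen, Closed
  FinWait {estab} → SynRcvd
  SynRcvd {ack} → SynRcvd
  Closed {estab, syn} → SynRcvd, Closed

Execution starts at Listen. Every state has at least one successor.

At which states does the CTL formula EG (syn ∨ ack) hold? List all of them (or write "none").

States satisfying syn ∨ ack: {Listen, SynRcvd, Closed}.
States satisfying EG (syn ∨ ack): {Listen, SynRcvd, Closed}.

{Listen, SynRcvd, Closed}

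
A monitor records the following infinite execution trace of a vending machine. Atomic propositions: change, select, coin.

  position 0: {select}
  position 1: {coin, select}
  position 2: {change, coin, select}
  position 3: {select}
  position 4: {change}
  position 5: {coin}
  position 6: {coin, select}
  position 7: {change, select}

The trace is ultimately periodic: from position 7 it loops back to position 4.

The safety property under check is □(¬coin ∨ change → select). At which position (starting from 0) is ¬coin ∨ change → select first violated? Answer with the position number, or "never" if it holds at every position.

4

Check ¬coin ∨ change → select at each position in order: 0 ✓, 1 ✓, 2 ✓, 3 ✓.
At position 4 the labels are {change}, so ¬coin ∨ change → select is false there. This is the first violation.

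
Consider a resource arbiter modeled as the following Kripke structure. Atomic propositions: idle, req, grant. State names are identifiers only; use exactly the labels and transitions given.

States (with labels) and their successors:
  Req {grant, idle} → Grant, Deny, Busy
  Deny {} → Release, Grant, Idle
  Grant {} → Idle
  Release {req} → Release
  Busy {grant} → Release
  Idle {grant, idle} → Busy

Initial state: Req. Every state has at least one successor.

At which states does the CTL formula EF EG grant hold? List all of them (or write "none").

none

States satisfying EG grant: ∅.
States satisfying EF EG grant: ∅.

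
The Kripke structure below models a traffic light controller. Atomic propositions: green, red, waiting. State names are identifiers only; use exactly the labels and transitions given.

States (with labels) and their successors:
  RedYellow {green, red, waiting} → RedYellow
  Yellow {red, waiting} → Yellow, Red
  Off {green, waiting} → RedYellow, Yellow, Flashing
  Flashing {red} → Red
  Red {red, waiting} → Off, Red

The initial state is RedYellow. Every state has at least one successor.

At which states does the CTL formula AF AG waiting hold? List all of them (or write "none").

States satisfying AG waiting: {RedYellow}.
States satisfying AF AG waiting: {RedYellow}.

{RedYellow}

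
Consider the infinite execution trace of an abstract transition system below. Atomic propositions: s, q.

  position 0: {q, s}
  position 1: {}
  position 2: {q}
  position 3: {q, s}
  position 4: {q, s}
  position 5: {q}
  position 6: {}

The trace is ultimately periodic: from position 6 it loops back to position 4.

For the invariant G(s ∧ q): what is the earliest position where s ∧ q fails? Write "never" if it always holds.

1

Check s ∧ q at each position in order: 0 ✓.
At position 1 the labels are {}, so s ∧ q is false there. This is the first violation.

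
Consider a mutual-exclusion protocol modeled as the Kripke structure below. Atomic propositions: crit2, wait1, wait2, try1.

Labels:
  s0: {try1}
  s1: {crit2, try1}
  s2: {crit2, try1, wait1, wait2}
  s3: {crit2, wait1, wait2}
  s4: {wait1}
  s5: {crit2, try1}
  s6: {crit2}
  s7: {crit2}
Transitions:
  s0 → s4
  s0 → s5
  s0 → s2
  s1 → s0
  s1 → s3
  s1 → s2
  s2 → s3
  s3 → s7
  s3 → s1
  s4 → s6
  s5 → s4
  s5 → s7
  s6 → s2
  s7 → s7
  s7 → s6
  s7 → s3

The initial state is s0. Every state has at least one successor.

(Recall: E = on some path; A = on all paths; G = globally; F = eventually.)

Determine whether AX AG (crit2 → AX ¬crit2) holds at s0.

No

States satisfying AG (crit2 → AX ¬crit2): ∅.
States satisfying AX AG (crit2 → AX ¬crit2): ∅.
s0 ∉ Sat(AX AG (crit2 → AX ¬crit2)).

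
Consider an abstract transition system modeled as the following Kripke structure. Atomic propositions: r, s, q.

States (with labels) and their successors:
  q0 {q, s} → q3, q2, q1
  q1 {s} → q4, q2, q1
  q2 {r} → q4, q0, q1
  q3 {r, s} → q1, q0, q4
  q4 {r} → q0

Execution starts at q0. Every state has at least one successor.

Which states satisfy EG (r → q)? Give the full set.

States satisfying r → q: {q0, q1}.
States satisfying EG (r → q): {q0, q1}.

{q0, q1}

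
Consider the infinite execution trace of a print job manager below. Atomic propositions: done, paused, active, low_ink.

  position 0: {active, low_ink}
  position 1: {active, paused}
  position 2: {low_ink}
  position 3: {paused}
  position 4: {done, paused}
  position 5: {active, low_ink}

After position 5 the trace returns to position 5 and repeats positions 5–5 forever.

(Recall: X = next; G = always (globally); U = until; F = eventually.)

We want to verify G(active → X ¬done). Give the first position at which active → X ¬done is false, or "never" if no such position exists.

never

active → X ¬done holds at every position 0..5, and those are all the positions the trace ever visits, so the invariant G(active → X ¬done) is never violated.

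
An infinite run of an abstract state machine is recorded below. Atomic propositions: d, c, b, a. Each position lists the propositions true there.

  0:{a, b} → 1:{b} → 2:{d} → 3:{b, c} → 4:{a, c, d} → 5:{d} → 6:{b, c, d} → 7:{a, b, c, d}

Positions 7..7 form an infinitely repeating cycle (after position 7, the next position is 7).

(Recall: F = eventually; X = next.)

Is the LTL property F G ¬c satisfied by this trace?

G ¬c is false at every position 0..7, so it never becomes true and F G ¬c fails.

No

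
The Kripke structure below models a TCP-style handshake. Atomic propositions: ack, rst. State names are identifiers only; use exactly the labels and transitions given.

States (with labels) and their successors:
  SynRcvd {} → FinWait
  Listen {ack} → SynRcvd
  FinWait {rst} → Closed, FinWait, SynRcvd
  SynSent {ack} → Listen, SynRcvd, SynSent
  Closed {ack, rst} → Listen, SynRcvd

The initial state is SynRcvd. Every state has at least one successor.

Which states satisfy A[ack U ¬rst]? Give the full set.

{SynRcvd, Listen, SynSent, Closed}

States satisfying ack: {Listen, SynSent, Closed}.
States satisfying ¬rst: {SynRcvd, Listen, SynSent}.
States satisfying A[ack U ¬rst]: {SynRcvd, Listen, SynSent, Closed}.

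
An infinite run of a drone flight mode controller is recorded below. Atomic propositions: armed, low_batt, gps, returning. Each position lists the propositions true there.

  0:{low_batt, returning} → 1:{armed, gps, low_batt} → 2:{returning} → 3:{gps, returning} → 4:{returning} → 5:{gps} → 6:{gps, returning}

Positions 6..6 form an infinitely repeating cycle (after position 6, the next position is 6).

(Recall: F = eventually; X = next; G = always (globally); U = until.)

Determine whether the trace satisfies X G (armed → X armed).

Does not hold

The position after 0 is 1; G (armed → X armed) is false there.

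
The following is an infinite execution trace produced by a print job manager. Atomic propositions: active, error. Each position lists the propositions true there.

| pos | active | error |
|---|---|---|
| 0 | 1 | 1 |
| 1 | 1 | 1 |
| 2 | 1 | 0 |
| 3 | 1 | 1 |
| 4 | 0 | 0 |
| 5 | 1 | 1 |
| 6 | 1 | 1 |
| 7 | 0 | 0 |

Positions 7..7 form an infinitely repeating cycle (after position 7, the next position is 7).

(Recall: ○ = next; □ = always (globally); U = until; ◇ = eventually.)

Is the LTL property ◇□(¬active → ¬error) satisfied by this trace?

□(¬active → ¬error) holds at position 0, which is reachable from 0, so ◇□(¬active → ¬error) holds.

Satisfied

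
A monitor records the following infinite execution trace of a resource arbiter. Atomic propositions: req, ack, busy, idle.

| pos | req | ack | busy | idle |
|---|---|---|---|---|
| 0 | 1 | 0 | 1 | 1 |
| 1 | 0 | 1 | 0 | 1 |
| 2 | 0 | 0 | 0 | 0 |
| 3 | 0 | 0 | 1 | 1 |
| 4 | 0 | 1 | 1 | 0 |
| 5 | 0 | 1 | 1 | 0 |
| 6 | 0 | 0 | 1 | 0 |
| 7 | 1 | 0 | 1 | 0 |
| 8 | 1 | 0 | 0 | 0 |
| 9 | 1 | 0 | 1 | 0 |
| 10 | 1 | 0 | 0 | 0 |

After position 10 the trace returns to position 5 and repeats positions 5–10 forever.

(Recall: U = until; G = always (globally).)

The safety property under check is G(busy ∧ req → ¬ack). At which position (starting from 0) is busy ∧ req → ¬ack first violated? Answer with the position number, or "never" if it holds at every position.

never

busy ∧ req → ¬ack holds at every position 0..10, and those are all the positions the trace ever visits, so the invariant G(busy ∧ req → ¬ack) is never violated.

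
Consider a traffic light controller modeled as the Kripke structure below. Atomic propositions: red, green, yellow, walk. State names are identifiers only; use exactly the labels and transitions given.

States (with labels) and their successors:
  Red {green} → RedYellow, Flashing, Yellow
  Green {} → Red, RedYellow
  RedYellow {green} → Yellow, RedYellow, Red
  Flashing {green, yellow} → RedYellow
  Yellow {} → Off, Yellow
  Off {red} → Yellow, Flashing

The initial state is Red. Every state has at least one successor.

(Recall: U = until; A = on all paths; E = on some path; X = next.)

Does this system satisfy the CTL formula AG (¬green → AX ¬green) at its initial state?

States satisfying ¬green → AX ¬green: {Red, RedYellow, Flashing, Yellow}.
States satisfying AG (¬green → AX ¬green): ∅.
Off is reachable from Red and violates ¬green → AX ¬green, so AG fails at Red.
Red ∉ Sat(AG (¬green → AX ¬green)).

No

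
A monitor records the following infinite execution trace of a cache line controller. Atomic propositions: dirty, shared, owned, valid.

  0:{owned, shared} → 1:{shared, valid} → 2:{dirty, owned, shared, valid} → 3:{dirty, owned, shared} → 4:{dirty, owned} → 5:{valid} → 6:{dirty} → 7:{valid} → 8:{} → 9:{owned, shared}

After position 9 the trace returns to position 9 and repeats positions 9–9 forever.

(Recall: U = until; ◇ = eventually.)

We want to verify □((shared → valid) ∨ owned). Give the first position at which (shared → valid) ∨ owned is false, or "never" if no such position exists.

(shared → valid) ∨ owned holds at every position 0..9, and those are all the positions the trace ever visits, so the invariant □((shared → valid) ∨ owned) is never violated.

never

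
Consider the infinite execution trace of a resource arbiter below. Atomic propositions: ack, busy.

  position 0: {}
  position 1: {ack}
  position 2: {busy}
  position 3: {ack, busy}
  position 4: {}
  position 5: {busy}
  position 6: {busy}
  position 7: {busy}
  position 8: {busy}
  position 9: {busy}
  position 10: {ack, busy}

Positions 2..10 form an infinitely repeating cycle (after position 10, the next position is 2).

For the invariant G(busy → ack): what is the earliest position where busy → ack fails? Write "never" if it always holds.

Check busy → ack at each position in order: 0 ✓, 1 ✓.
At position 2 the labels are {busy}, so busy → ack is false there. This is the first violation.

2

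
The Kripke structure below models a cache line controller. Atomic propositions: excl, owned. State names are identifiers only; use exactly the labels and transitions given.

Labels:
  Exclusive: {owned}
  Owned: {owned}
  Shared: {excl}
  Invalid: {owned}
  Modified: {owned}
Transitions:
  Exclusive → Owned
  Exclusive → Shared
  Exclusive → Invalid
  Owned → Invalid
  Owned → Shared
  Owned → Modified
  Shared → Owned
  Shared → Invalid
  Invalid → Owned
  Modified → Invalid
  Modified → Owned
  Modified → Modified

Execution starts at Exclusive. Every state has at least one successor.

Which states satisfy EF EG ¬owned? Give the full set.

none

States satisfying EG ¬owned: ∅.
States satisfying EF EG ¬owned: ∅.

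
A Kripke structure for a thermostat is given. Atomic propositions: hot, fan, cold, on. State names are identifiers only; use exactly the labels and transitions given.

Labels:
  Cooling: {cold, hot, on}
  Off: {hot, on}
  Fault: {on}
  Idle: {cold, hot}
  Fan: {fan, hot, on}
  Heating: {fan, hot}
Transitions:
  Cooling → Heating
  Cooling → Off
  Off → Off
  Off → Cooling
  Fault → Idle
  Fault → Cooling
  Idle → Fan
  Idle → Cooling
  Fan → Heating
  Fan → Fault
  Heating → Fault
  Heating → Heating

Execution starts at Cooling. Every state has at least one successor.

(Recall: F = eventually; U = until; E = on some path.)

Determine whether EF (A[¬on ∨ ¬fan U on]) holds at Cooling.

States satisfying A[¬on ∨ ¬fan U on]: {Cooling, Off, Fault, Idle, Fan}.
States satisfying EF (A[¬on ∨ ¬fan U on]): {Cooling, Off, Fault, Idle, Fan, Heating}.
Some path from Cooling reaches a state where A[¬on ∨ ¬fan U on] holds.
Cooling ∈ Sat(EF (A[¬on ∨ ¬fan U on])).

Holds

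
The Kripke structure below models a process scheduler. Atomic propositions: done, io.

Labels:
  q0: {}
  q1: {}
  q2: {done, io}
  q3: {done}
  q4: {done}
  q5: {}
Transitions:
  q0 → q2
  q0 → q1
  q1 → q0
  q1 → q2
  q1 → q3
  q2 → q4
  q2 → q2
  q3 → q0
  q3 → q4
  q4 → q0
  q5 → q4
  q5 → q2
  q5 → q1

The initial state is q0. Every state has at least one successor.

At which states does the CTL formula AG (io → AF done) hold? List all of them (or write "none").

{q0, q1, q2, q3, q4, q5}

States satisfying io → AF done: {q0, q1, q2, q3, q4, q5}.
States satisfying AG (io → AF done): {q0, q1, q2, q3, q4, q5}.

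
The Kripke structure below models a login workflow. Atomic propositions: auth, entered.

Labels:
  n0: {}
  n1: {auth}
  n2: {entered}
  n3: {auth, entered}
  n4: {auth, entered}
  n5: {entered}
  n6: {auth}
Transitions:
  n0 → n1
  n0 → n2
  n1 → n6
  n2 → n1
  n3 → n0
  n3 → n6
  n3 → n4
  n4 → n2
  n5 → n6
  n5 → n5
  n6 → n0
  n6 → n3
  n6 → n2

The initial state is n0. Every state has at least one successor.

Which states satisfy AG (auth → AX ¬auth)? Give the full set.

States satisfying auth → AX ¬auth: {n0, n2, n4, n5}.
States satisfying AG (auth → AX ¬auth): ∅.

none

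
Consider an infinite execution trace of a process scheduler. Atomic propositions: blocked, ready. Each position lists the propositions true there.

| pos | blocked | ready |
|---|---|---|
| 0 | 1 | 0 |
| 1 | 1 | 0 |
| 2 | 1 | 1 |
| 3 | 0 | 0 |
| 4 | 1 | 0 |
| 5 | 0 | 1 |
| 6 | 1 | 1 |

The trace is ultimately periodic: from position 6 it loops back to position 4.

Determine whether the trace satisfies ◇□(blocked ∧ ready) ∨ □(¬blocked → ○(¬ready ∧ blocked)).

□(blocked ∧ ready) is false at every position 0..6, so it never becomes true and ◇□(blocked ∧ ready) fails.
¬blocked → ○(¬ready ∧ blocked) must hold at every position from 0 onward. It fails at position 5, so □(¬blocked → ○(¬ready ∧ blocked)) is false.
Positions where ¬blocked holds: 3, 5.
Check ○(¬ready ∧ blocked) at each: 3→ok, 5→fails.
At position 0: ◇□(blocked ∧ ready) is false; □(¬blocked → ○(¬ready ∧ blocked)) is false; so ◇□(blocked ∧ ready) ∨ □(¬blocked → ○(¬ready ∧ blocked)) is false.

Violated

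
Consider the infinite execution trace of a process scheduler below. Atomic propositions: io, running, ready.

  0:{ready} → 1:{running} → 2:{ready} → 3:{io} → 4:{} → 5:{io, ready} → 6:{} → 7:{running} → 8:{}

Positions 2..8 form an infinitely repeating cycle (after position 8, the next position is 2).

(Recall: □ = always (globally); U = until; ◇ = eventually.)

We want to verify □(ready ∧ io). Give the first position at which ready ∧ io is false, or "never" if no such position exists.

At position 0 the labels are {ready}, so ready ∧ io is false there. This is the first violation.

0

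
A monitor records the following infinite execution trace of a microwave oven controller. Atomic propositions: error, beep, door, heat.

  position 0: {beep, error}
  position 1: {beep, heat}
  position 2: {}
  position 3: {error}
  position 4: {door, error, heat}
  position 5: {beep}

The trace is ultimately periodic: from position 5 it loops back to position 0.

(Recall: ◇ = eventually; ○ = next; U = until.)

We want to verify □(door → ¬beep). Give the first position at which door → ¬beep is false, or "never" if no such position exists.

never

door → ¬beep holds at every position 0..5, and those are all the positions the trace ever visits, so the invariant □(door → ¬beep) is never violated.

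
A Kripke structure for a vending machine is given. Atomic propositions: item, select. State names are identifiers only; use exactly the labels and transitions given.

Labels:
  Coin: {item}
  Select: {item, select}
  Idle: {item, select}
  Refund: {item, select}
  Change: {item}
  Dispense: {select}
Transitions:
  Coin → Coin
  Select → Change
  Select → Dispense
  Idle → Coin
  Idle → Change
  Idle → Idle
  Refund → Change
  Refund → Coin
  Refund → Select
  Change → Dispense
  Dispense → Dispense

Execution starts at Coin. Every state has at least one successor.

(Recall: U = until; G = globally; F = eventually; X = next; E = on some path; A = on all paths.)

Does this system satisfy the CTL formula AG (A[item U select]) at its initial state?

Does not hold

States satisfying A[item U select]: {Select, Idle, Refund, Change, Dispense}.
States satisfying AG (A[item U select]): {Select, Change, Dispense}.
Coin is reachable from Coin and violates A[item U select], so AG fails at Coin.
Coin ∉ Sat(AG (A[item U select])).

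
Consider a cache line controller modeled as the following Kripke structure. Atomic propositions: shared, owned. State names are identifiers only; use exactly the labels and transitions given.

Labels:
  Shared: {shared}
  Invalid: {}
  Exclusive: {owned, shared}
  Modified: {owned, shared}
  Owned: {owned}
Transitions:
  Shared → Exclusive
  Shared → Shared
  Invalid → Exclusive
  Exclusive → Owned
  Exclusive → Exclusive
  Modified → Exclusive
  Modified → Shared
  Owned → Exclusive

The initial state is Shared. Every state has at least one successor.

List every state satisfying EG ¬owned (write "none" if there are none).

{Shared}

States satisfying ¬owned: {Shared, Invalid}.
States satisfying EG ¬owned: {Shared}.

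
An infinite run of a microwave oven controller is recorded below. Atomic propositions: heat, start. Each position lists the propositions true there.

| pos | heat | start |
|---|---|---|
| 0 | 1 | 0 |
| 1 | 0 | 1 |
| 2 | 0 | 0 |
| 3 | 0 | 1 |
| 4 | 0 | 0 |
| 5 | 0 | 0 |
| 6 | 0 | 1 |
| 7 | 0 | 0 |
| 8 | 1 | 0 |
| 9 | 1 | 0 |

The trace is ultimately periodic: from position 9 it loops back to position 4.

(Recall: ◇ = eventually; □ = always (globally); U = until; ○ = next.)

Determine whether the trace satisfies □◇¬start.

Satisfied

◇¬start holds at every position 0..9, and those are all positions ever visited, so □◇¬start holds.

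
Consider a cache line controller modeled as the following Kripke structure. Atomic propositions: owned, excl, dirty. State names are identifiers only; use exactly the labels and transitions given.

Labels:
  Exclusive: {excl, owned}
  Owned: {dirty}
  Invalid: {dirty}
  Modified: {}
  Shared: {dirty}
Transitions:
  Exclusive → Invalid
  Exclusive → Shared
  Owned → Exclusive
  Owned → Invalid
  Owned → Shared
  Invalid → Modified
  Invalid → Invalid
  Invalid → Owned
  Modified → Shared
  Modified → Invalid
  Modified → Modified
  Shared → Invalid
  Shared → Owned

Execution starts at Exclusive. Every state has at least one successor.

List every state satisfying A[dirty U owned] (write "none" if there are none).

{Exclusive}

States satisfying dirty: {Owned, Invalid, Shared}.
States satisfying owned: {Exclusive}.
States satisfying A[dirty U owned]: {Exclusive}.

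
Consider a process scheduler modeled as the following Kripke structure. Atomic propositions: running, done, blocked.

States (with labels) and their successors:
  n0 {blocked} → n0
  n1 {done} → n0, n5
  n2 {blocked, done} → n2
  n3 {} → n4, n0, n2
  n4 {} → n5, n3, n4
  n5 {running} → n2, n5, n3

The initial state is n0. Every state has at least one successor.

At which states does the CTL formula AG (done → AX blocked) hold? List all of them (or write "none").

{n0, n2, n3, n4, n5}

States satisfying done → AX blocked: {n0, n2, n3, n4, n5}.
States satisfying AG (done → AX blocked): {n0, n2, n3, n4, n5}.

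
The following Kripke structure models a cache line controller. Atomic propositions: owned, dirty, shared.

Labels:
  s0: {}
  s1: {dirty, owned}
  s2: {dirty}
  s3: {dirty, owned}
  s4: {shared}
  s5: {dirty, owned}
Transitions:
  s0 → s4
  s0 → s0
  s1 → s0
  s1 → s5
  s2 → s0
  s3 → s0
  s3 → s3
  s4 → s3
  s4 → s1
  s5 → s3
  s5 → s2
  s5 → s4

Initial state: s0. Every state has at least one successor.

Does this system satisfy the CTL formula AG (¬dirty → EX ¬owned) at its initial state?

No

States satisfying ¬dirty → EX ¬owned: {s0, s1, s2, s3, s5}.
States satisfying AG (¬dirty → EX ¬owned): ∅.
s4 is reachable from s0 and violates ¬dirty → EX ¬owned, so AG fails at s0.
s0 ∉ Sat(AG (¬dirty → EX ¬owned)).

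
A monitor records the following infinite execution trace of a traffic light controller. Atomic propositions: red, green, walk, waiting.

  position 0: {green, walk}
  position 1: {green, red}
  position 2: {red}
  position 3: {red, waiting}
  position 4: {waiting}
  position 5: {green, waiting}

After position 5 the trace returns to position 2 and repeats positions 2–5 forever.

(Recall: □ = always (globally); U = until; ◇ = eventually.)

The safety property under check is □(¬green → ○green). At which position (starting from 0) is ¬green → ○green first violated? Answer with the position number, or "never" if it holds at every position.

2

Check ¬green → ○green at each position in order: 0 ✓, 1 ✓.
At position 2 the labels are {red} and the next position 3 has {red, waiting}, so ¬green → ○green is false there. This is the first violation.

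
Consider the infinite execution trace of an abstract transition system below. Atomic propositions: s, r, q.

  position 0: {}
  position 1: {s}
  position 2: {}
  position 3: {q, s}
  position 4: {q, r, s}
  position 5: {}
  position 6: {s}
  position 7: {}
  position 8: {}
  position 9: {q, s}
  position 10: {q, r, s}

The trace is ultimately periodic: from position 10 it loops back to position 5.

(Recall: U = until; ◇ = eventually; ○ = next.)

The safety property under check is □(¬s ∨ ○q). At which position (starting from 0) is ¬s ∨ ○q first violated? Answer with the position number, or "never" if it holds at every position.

1

Check ¬s ∨ ○q at each position in order: 0 ✓.
At position 1 the labels are {s} and the next position 2 has {}, so ¬s ∨ ○q is false there. This is the first violation.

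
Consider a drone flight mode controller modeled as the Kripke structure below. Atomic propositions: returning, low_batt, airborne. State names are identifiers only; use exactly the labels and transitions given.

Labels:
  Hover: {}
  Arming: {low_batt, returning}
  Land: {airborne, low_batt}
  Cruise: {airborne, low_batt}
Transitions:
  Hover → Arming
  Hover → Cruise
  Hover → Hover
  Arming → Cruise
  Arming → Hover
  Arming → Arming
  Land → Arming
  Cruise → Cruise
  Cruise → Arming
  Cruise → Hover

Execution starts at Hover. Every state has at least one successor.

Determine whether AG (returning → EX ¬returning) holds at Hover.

States satisfying returning → EX ¬returning: {Hover, Arming, Land, Cruise}.
States satisfying AG (returning → EX ¬returning): {Hover, Arming, Land, Cruise}.
Every state reachable from Hover satisfies returning → EX ¬returning.
Hover ∈ Sat(AG (returning → EX ¬returning)).

Yes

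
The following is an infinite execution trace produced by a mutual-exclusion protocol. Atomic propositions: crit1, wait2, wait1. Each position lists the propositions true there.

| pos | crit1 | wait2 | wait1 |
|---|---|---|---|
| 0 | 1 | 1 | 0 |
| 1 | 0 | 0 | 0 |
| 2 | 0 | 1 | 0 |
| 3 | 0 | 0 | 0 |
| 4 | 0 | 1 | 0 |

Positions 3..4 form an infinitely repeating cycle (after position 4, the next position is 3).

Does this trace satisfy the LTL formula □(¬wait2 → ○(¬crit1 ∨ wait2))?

¬wait2 → ○(¬crit1 ∨ wait2) holds at every position 0..4, and those are all positions ever visited, so □(¬wait2 → ○(¬crit1 ∨ wait2)) holds.
Positions where ¬wait2 holds: 1, 3.
Check ○(¬crit1 ∨ wait2) at each: 1→ok, 3→ok.

Satisfied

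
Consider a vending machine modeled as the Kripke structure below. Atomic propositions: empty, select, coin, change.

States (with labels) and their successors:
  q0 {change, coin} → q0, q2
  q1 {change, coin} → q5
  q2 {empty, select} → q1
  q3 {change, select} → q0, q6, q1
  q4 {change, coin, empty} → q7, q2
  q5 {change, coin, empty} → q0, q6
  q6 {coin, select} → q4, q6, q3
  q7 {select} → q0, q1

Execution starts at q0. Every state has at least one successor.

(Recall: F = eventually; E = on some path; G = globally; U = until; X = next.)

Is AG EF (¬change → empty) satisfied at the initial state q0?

States satisfying EF (¬change → empty): {q0, q1, q2, q3, q4, q5, q6, q7}.
States satisfying AG EF (¬change → empty): {q0, q1, q2, q3, q4, q5, q6, q7}.
Every state reachable from q0 satisfies EF (¬change → empty).
q0 ∈ Sat(AG EF (¬change → empty)).

Holds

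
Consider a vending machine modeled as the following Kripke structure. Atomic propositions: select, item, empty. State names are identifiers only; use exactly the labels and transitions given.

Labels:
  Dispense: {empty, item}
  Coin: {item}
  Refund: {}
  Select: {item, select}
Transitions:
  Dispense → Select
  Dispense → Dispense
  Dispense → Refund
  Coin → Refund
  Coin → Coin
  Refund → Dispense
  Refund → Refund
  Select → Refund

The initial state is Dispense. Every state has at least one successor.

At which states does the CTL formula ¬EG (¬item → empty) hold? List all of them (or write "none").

{Refund, Select}

States satisfying ¬item → empty: {Dispense, Coin, Select}.
States satisfying EG (¬item → empty): {Dispense, Coin}.
States satisfying ¬EG (¬item → empty): {Refund, Select}.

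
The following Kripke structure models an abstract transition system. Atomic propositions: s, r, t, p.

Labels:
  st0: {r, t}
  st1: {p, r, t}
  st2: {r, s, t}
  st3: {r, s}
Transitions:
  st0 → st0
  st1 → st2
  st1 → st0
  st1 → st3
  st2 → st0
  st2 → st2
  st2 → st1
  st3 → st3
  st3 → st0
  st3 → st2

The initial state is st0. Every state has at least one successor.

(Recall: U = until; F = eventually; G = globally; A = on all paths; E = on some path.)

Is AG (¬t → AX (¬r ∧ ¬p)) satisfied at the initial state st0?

States satisfying ¬t → AX (¬r ∧ ¬p): {st0, st1, st2}.
States satisfying AG (¬t → AX (¬r ∧ ¬p)): {st0}.
Every state reachable from st0 satisfies ¬t → AX (¬r ∧ ¬p).
st0 ∈ Sat(AG (¬t → AX (¬r ∧ ¬p))).

Satisfied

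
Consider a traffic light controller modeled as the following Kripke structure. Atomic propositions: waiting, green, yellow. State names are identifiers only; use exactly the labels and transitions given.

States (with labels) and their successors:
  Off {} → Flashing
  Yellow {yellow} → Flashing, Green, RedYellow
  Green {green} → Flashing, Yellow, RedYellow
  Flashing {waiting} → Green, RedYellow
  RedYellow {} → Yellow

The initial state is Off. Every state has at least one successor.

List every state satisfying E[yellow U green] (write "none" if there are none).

States satisfying yellow: {Yellow}.
States satisfying green: {Green}.
States satisfying E[yellow U green]: {Yellow, Green}.

{Yellow, Green}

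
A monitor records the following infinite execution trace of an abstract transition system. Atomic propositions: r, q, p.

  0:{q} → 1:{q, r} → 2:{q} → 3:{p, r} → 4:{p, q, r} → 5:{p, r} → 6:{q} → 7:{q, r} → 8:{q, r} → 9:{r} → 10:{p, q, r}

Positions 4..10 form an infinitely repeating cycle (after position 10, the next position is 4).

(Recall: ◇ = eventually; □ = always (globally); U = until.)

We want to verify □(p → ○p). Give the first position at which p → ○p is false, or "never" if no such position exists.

5

Check p → ○p at each position in order: 0 ✓, 1 ✓, 2 ✓, 3 ✓, 4 ✓.
At position 5 the labels are {p, r} and the next position 6 has {q}, so p → ○p is false there. This is the first violation.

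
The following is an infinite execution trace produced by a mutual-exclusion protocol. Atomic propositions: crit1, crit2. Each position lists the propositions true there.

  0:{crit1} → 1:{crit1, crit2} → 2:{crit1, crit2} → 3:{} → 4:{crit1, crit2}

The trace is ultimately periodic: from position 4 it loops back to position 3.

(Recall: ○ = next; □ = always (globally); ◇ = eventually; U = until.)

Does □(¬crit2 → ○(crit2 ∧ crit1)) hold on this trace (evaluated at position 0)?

¬crit2 → ○(crit2 ∧ crit1) holds at every position 0..4, and those are all positions ever visited, so □(¬crit2 → ○(crit2 ∧ crit1)) holds.
Positions where ¬crit2 holds: 0, 3.
Check ○(crit2 ∧ crit1) at each: 0→ok, 3→ok.

Yes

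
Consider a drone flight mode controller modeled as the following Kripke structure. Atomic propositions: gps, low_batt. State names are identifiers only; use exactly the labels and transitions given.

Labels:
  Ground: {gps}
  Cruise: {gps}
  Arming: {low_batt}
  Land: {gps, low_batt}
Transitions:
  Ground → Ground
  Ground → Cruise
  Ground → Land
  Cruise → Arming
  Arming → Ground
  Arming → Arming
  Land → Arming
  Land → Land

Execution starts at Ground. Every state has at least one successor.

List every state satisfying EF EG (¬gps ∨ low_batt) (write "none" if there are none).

{Ground, Cruise, Arming, Land}

States satisfying EG (¬gps ∨ low_batt): {Arming, Land}.
States satisfying EF EG (¬gps ∨ low_batt): {Ground, Cruise, Arming, Land}.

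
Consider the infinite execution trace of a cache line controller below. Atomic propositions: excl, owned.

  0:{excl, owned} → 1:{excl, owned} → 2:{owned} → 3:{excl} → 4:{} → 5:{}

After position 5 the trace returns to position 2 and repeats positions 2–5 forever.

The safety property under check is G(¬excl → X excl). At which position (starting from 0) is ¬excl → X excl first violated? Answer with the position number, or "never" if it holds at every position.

4

Check ¬excl → X excl at each position in order: 0 ✓, 1 ✓, 2 ✓, 3 ✓.
At position 4 the labels are {} and the next position 5 has {}, so ¬excl → X excl is false there. This is the first violation.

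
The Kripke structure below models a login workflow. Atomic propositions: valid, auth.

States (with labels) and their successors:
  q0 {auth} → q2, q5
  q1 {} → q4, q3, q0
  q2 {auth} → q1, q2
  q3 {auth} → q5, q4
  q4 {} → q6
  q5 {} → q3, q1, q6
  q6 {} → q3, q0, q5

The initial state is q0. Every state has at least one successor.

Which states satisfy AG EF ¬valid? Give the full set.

States satisfying EF ¬valid: {q0, q1, q2, q3, q4, q5, q6}.
States satisfying AG EF ¬valid: {q0, q1, q2, q3, q4, q5, q6}.

{q0, q1, q2, q3, q4, q5, q6}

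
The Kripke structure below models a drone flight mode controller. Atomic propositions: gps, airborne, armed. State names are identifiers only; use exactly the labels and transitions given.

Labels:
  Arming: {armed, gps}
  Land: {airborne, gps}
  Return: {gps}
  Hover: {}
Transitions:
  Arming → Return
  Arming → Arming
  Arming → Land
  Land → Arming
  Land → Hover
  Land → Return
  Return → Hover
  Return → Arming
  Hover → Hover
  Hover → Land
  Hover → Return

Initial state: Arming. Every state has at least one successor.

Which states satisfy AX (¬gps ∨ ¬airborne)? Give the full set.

States satisfying ¬gps ∨ ¬airborne: {Arming, Return, Hover}.
States satisfying AX (¬gps ∨ ¬airborne): {Land, Return}.

{Land, Return}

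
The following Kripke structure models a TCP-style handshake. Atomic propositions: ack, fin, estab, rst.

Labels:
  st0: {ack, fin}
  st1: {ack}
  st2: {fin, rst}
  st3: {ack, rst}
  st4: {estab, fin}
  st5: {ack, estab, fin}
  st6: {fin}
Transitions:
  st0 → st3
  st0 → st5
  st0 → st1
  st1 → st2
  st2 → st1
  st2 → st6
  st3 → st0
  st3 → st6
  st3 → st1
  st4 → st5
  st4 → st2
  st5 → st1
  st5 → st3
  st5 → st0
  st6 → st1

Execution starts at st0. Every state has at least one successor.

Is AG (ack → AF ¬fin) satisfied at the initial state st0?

Violated

States satisfying ack → AF ¬fin: {st1, st2, st3, st4, st6}.
States satisfying AG (ack → AF ¬fin): {st1, st2, st6}.
st0 is reachable from st0 and violates ack → AF ¬fin, so AG fails at st0.
st0 ∉ Sat(AG (ack → AF ¬fin)).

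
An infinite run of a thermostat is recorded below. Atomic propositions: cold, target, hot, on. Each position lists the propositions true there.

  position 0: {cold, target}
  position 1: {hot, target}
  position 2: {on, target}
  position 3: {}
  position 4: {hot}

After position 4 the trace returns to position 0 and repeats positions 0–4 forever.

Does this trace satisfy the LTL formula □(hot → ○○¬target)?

hot → ○○¬target must hold at every position from 0 onward. It fails at position 4, so □(hot → ○○¬target) is false.
Positions where hot holds: 1, 4.
Check ○○¬target at each: 1→ok, 4→fails.

Violated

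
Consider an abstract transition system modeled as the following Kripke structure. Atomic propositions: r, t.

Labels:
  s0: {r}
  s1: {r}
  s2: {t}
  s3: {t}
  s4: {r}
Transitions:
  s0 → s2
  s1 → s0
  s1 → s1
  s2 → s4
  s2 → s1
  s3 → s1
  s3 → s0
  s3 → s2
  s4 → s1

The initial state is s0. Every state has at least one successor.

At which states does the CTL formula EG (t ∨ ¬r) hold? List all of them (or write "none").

none

States satisfying t ∨ ¬r: {s2, s3}.
States satisfying EG (t ∨ ¬r): ∅.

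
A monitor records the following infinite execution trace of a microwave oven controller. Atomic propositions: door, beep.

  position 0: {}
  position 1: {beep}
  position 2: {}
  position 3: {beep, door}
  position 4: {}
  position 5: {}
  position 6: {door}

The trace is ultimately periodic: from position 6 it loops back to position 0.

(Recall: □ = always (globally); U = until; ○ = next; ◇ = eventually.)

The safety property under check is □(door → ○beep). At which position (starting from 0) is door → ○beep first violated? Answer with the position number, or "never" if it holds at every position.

Check door → ○beep at each position in order: 0 ✓, 1 ✓, 2 ✓.
At position 3 the labels are {beep, door} and the next position 4 has {}, so door → ○beep is false there. This is the first violation.

3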